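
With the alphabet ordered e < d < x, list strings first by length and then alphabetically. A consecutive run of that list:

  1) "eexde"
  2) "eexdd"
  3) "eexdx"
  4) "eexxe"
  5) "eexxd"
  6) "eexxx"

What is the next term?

edeee

Find the rightmost character of eexxx below x, bump it to the next letter, and reset everything to its right to e.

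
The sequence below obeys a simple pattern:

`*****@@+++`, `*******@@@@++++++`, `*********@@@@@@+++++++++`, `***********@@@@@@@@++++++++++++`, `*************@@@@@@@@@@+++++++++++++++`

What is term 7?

*****************@@@@@@@@@@@@@@+++++++++++++++++++++

The n-th term is 2n+3 *'s then 2n @'s then 3n +'s (n = 1, 2, …).
At n = 7 the blocks have lengths 17, 14, 21.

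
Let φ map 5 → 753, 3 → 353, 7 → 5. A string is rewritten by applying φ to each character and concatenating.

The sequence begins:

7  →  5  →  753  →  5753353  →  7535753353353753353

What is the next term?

575335375357533533537533533537533535753353353753353

Replace each of the 19 characters of 7535753353353753353 in place — 5 753 353 753 5 753 353 353 753 353 353 753 353 5 753 353 353 753 353 — and concatenate.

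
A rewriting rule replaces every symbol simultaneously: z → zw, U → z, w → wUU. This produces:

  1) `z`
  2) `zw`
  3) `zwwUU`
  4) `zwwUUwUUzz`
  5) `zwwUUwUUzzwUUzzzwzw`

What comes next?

zwwUUwUUzzwUUzzzwzwwUUzzzwzwzwwUUzwwUU

Applying the rule to each of the 19 symbols of zwwUUwUUzzwUUzzzwzw gives the pieces zw wUU wUU z z wUU z z zw zw wUU z z zw zw zw wUU zw wUU, which concatenate to the answer.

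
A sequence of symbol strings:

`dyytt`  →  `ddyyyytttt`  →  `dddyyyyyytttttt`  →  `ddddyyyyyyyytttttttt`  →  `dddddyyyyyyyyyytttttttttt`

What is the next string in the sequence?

ddddddyyyyyyyyyyyytttttttttttt

Reading off run lengths: d runs 1, 2, 3, 4, 5; y runs 2, 4, 6, 8, 10; t runs 2, 4, 6, 8, 10 — each is linear in n (n = 1, 2, …).
At n = 6 the blocks have lengths 6, 12, 12.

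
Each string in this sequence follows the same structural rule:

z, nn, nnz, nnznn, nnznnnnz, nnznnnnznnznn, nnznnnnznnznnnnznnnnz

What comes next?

nnznnnnznnznnnnznnnnznnznnnnznnznn

Each term (from the third on) is the previous term followed by the one before it: term 3 = nn·z = nnz.
So term 8 is nnznnnnznnznnnnznnnnz·nnznnnnznnznn.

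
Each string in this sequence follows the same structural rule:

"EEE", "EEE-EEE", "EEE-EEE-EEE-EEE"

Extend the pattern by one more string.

EEE-EEE-EEE-EEE-EEE-EEE-EEE-EEE

Every step duplicates the string with '-' between the halves.
So the next term is two copies of EEE-EEE-EEE-EEE with '-' between the halves.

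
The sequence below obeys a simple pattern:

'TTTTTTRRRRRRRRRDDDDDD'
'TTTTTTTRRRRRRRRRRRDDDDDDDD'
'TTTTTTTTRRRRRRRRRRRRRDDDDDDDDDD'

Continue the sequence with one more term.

Reading off run lengths: T runs 6, 7, 8; R runs 9, 11, 13; D runs 6, 8, 10 — each is linear in n, where the shown terms are n = 3, 4, 5.
For the next term, n = 6, so the run lengths are 9, 15, 12.

TTTTTTTTTRRRRRRRRRRRRRRRDDDDDDDDDDDD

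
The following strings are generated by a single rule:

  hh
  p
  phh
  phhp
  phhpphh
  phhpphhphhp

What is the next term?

phhpphhphhpphhpphh

This is a Fibonacci-style word recurrence s(k) = s(k−1)·s(k−2): e.g. p·hh = phh.
So term 7 is phhpphhphhp·phhpphh.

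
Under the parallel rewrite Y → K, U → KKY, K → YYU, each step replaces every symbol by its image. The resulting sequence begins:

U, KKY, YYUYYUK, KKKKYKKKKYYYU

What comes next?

Replace each of the 13 characters of KKKKYKKKKYYYU in place — YYU YYU YYU YYU K YYU YYU YYU YYU K K K KKY — and concatenate.

YYUYYUYYUYYUKYYUYYUYYUYYUKKKKKY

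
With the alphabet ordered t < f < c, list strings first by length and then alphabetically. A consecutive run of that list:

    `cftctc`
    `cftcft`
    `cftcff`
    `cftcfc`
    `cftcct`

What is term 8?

cffttt

Continuing the enumeration 3 steps past cftcct: cftcct → cftccf → cftccc → (answer).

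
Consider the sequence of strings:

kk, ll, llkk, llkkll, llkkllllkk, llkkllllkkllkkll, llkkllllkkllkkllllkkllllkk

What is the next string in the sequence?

llkkllllkkllkkllllkkllllkkllkkllllkkllkkll

From term 3 onward, concatenate the last term with the second-to-last: ll·kk = llkk, llkk·ll = llkkll, …
The next term joins llkkllllkkllkkllllkkllllkk and llkkllllkkllkkll.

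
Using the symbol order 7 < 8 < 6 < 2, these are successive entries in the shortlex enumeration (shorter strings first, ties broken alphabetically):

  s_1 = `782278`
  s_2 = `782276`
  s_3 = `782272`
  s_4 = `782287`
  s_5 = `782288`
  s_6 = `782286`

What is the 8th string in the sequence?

782267

Continuing the enumeration 2 steps past 782286: 782286 → 782282 → (answer).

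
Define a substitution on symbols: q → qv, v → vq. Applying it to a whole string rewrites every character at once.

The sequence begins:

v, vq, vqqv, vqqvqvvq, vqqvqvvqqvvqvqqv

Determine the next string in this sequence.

Applying the rule to each of the 16 symbols of vqqvqvvqqvvqvqqv gives the pieces vq qv qv vq qv vq vq qv qv vq vq qv vq qv qv vq, which concatenate to the answer.

vqqvqvvqqvvqvqqvqvvqvqqvvqqvqvvq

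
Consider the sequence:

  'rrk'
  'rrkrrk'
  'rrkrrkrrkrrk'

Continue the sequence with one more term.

s(k+1) = s(k)·s(k) — each term doubles the last.
So the next term is two copies of rrkrrkrrkrrk.

rrkrrkrrkrrkrrkrrkrrkrrk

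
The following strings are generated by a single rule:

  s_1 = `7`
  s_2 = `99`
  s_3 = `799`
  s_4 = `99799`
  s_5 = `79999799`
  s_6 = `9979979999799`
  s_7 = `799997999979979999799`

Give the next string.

Each term (from the third on) is the two preceding terms concatenated in order: term 3 = 7·99 = 799.
So term 8 is 9979979999799·799997999979979999799.

9979979999799799997999979979999799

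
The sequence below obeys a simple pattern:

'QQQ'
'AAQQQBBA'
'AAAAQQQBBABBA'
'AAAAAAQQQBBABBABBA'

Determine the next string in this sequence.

Each term wraps the previous one in AA on the left and BBA on the right.
Applying this once more to AAAAAAQQQBBABBABBA:

AAAAAAAAQQQBBABBABBABBA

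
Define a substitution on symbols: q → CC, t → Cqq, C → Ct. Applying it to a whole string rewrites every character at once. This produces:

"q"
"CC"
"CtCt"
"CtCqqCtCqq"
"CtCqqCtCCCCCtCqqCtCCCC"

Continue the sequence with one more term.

CtCqqCtCCCCCtCqqCtCtCtCtCtCqqCtCCCCCtCqqCtCtCtCt

φ(CtCqqCtCCCCCtCqqCtCCCC) expands symbol-by-symbol to Ct Cqq Ct CC CC Ct Cqq Ct Ct Ct Ct Ct Cqq Ct CC CC Ct Cqq Ct Ct Ct Ct; joining the 22 pieces gives the next term.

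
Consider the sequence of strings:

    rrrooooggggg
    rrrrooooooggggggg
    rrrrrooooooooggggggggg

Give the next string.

Term n consists of n+1 r's, followed by 2n o's, followed by 2n+1 g's, where the shown terms are n = 2, 3, 4.
For the next term, n = 5, so the run lengths are 6, 10, 11.

rrrrrrooooooooooggggggggggg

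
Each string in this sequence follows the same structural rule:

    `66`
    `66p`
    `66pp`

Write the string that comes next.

66ppp

Each term is the previous one with p appended.
So the next term is 66pp·p.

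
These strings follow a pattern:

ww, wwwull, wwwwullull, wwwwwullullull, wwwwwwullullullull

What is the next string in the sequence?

s(k+1) = w·s(k)·ull, so each term gains w as a prefix and ull as a suffix.
So the next term is w·wwwwwwullullullull·ull.

wwwwwwwullullullullull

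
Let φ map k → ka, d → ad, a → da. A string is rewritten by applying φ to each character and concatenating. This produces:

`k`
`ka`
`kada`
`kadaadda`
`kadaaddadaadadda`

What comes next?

Applying the rule to each of the 16 symbols of kadaaddadaadadda gives the pieces ka da ad da da ad ad da ad da da ad da ad ad da, which concatenate to the answer.

kadaaddadaadaddaaddadaaddaadadda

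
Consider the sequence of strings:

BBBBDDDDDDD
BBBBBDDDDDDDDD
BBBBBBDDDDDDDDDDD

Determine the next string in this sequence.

The n-th term is n+1 B's then 2n+1 D's, where the shown terms are n = 3, 4, 5.
At n = 6 the blocks have lengths 7, 13.

BBBBBBBDDDDDDDDDDDDD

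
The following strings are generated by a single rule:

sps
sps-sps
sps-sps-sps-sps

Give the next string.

s(k+1) = s(k)·-·s(k) — each term doubles the last with '-' between the halves.
Doubling sps-sps-sps-sps with '-' between the halves:

sps-sps-sps-sps-sps-sps-sps-sps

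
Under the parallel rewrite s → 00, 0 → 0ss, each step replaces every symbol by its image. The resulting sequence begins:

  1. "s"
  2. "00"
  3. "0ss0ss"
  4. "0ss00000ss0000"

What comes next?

Replace each of the 14 characters of 0ss00000ss0000 in place — 0ss 00 00 0ss 0ss 0ss 0ss 0ss 00 00 0ss 0ss 0ss 0ss — and concatenate.

0ss00000ss0ss0ss0ss0ss00000ss0ss0ss0ss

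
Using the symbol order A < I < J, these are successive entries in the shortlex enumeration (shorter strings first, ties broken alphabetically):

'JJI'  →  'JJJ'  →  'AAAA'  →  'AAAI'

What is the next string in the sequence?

AAAJ

The successor of AAAI increments the rightmost position that isn't already J and resets every position after it to A.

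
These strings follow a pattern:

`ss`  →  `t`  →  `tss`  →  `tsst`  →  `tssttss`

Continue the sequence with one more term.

tssttsstsst

From term 3 onward, concatenate the last term with the second-to-last: t·ss = tss, tss·t = tsst, …
So term 6 is tssttss·tsst.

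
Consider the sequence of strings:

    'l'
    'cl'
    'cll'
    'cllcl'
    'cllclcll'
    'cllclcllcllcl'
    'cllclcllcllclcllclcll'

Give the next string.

This is a Fibonacci-style word recurrence s(k) = s(k−1)·s(k−2): e.g. cl·l = cll.
So term 8 is cllclcllcllclcllclcll·cllclcllcllcl.

cllclcllcllclcllclcllcllclcllcllcl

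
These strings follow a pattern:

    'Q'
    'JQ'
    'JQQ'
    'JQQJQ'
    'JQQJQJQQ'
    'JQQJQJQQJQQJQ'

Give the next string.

JQQJQJQQJQQJQJQQJQJQQ

Each term (from the third on) is the previous term followed by the one before it: term 3 = JQ·Q = JQQ.
The next term joins JQQJQJQQJQQJQ and JQQJQJQQ.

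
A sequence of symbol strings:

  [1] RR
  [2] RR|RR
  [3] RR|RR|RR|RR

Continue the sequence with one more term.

Every step duplicates the string with '|' between the halves.
Doubling RR|RR|RR|RR with '|' between the halves:

RR|RR|RR|RR|RR|RR|RR|RR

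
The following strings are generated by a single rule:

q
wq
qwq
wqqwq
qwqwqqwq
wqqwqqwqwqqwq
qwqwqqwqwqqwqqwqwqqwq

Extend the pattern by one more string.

From term 3 onward, concatenate the second-to-last term with the last: q·wq = qwq, wq·qwq = wqqwq, …
So term 8 is wqqwqqwqwqqwq·qwqwqqwqwqqwqqwqwqqwq.

wqqwqqwqwqqwqqwqwqqwqwqqwqqwqwqqwq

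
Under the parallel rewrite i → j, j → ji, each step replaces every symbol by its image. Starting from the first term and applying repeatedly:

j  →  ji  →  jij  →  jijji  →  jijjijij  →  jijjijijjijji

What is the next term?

Applying the rule to each of the 13 symbols of jijjijijjijji gives the pieces ji j ji ji j ji j ji ji j ji ji j, which concatenate to the answer.

jijjijijjijjijijjijij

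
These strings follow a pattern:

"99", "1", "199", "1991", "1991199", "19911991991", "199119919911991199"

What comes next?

19911991991199119919911991991

This is a Fibonacci-style word recurrence s(k) = s(k−1)·s(k−2): e.g. 1·99 = 199.
The next term joins 199119919911991199 and 19911991991.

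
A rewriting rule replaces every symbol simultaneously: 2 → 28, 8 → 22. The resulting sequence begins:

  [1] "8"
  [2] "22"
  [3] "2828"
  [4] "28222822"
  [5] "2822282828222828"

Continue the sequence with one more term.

Replace each of the 16 characters of 2822282828222828 in place — 28 22 28 28 28 22 28 22 28 22 28 28 28 22 28 22 — and concatenate.

28222828282228222822282828222822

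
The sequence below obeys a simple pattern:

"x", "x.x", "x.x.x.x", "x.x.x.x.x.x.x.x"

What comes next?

x.x.x.x.x.x.x.x.x.x.x.x.x.x.x.x

s(k+1) = s(k)·.·s(k) — each term doubles the last with '.' between the halves.
One more doubling of x.x.x.x.x.x.x.x gives the answer.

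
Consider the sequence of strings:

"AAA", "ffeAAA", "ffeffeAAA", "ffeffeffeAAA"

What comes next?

ffeffeffeffeAAA

Every step adds ffe at the front: s(k+1) = ffe·s(k).
So the next term is ffe·ffeffeffeAAA.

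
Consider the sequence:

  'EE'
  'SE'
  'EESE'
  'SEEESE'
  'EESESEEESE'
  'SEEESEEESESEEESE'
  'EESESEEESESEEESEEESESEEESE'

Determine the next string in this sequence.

SEEESEEESESEEESEEESESEEESESEEESEEESESEEESE

This is a Fibonacci-style word recurrence s(k) = s(k−2)·s(k−1): e.g. EE·SE = EESE.
So term 8 is SEEESEEESESEEESE·EESESEEESESEEESEEESESEEESE.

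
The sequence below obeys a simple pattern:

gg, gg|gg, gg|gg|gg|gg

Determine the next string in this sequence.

s(k+1) = s(k)·|·s(k) — each term doubles the last with '|' between the halves.
One more doubling of gg|gg|gg|gg gives the answer.

gg|gg|gg|gg|gg|gg|gg|gg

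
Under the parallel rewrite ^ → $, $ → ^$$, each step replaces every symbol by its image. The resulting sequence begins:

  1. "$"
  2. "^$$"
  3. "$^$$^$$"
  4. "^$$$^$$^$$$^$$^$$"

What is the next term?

$^$$^$$^$$$^$$^$$$^$$^$$^$$$^$$^$$$^$$^$$

φ(^$$$^$$^$$$^$$^$$) expands symbol-by-symbol to $ ^$$ ^$$ ^$$ $ ^$$ ^$$ $ ^$$ ^$$ ^$$ $ ^$$ ^$$ $ ^$$ ^$$; joining the 17 pieces gives the next term.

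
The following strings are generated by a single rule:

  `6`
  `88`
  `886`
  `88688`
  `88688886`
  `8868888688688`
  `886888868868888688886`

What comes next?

8868888688688886888868868888688688

This is a Fibonacci-style word recurrence s(k) = s(k−1)·s(k−2): e.g. 88·6 = 886.
The next term joins 886888868868888688886 and 8868888688688.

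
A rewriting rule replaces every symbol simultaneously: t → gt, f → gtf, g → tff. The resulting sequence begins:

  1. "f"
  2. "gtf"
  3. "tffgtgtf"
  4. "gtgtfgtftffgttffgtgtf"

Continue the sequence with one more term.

Rewriting the 21 symbols of gtgtfgtftffgttffgtgtf one by one yields tff gt tff gt gtf tff gt gtf gt gtf gtf tff gt gt gtf gtf tff gt tff gt gtf; concatenated:

tffgttffgtgtftffgtgtfgtgtfgtftffgtgtgtfgtftffgttffgtgtf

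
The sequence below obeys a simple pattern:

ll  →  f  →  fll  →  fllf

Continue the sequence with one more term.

fllffll

Each term (from the third on) is the previous term followed by the one before it: term 3 = f·ll = fll.
So term 5 is fllf·fll.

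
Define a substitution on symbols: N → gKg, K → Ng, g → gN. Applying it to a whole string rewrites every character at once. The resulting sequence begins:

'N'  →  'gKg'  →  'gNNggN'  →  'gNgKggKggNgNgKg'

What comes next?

gNgKggNNggNgNNggNgNgKggNgKggNNggN

Applying the rule to each of the 15 symbols of gNgKggKggNgNgKg gives the pieces gN gKg gN Ng gN gN Ng gN gN gKg gN gKg gN Ng gN, which concatenate to the answer.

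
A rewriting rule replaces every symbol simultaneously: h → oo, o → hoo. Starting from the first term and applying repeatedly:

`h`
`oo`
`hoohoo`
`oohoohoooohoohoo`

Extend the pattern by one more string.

Rewriting the 16 symbols of oohoohoooohoohoo one by one yields hoo hoo oo hoo hoo oo hoo hoo hoo hoo oo hoo hoo oo hoo hoo; concatenated:

hoohoooohoohoooohoohoohoohoooohoohoooohoohoo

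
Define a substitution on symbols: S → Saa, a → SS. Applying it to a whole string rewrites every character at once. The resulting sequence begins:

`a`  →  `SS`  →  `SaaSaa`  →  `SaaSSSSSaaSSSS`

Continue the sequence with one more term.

SaaSSSSSaaSaaSaaSaaSaaSSSSSaaSaaSaaSaa

Applying the rule to each of the 14 symbols of SaaSSSSSaaSSSS gives the pieces Saa SS SS Saa Saa Saa Saa Saa SS SS Saa Saa Saa Saa, which concatenate to the answer.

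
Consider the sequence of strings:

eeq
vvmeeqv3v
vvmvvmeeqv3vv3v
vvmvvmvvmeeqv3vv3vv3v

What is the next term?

Each term wraps the previous one in vvm on the left and v3v on the right.
One more step from vvmvvmvvmeeqv3vv3vv3v gives the answer.

vvmvvmvvmvvmeeqv3vv3vv3vv3v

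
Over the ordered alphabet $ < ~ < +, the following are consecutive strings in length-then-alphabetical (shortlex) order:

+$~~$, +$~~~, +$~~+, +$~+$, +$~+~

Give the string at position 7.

+$+$$

Continuing the enumeration 2 steps past +$~+~: +$~+~ → +$~++ → (answer).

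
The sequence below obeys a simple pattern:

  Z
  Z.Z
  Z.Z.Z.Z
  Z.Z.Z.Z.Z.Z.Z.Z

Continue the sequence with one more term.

s(k+1) = s(k)·.·s(k) — each term doubles the last with '.' between the halves.
Doubling Z.Z.Z.Z.Z.Z.Z.Z with '.' between the halves:

Z.Z.Z.Z.Z.Z.Z.Z.Z.Z.Z.Z.Z.Z.Z.Z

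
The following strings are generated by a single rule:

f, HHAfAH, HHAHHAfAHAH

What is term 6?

Each term wraps the previous one in HHA on the left and AH on the right.
From HHAHHAfAHAH, 3 further steps: HHAHHAfAHAH → HHAHHAHHAfAHAHAH → HHAHHAHHAHHAfAHAHAHAH → (answer).

HHAHHAHHAHHAHHAfAHAHAHAHAH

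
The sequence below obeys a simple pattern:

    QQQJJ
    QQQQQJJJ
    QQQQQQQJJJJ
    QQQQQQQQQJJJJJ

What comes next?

QQQQQQQQQQQJJJJJJ

Each string has the form Q^{2n-1} J^{n}, where the shown terms are n = 2, 3, 4, 5.
At n = 6 the blocks have lengths 11, 6.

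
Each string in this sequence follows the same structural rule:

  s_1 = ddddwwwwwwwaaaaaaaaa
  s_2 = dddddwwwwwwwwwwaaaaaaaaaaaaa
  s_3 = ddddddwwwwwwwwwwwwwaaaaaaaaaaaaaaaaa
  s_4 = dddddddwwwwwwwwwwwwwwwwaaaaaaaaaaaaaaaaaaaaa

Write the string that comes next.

ddddddddwwwwwwwwwwwwwwwwwwwaaaaaaaaaaaaaaaaaaaaaaaaa

The n-th term is n+2 d's then 3n+1 w's then 4n+1 a's, where the shown terms are n = 2, 3, 4, 5.
At n = 6 the blocks have lengths 8, 19, 25.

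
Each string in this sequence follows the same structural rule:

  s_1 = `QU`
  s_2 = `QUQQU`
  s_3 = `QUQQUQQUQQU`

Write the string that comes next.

s(k+1) = s(k)·Q·s(k) — each term doubles the last with 'Q' between the halves.
One more doubling of QUQQUQQUQQU gives the answer.

QUQQUQQUQQUQQUQQUQQUQQU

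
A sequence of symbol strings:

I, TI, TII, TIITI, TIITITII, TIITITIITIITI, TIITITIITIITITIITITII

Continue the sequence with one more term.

TIITITIITIITITIITITIITIITITIITIITI

Each term (from the third on) is the previous term followed by the one before it: term 3 = TI·I = TII.
Continuing: TIITITIITIITITIITITII · TIITITIITIITI gives term 8.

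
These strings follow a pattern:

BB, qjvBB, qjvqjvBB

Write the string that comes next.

qjvqjvqjvBB

The strings grow by a fixed prefix qjv each time.
So the next term is qjv·qjvqjvBB.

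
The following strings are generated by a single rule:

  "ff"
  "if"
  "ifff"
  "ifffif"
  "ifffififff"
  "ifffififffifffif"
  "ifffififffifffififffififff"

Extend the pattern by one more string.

ifffififffifffififffififffifffififffifffif

Each term (from the third on) is the previous term followed by the one before it: term 3 = if·ff = ifff.
So term 8 is ifffififffifffififffififff·ifffififffifffif.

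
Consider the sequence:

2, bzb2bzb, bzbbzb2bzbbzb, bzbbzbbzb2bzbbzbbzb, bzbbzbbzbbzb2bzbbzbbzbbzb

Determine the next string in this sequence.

s(k+1) = bzb·s(k)·bzb, so each term gains bzb as a prefix and bzb as a suffix.
Applying this once more to bzbbzbbzbbzb2bzbbzbbzbbzb:

bzbbzbbzbbzbbzb2bzbbzbbzbbzbbzb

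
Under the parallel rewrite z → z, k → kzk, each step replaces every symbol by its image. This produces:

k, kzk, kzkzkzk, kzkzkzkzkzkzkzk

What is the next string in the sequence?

Rewriting the 15 symbols of kzkzkzkzkzkzkzk one by one yields kzk z kzk z kzk z kzk z kzk z kzk z kzk z kzk; concatenated:

kzkzkzkzkzkzkzkzkzkzkzkzkzkzkzk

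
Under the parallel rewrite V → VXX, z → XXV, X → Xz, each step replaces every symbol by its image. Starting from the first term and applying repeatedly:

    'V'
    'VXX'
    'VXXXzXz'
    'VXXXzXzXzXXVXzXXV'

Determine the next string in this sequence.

Replace each of the 17 characters of VXXXzXzXzXXVXzXXV in place — VXX Xz Xz Xz XXV Xz XXV Xz XXV Xz Xz VXX Xz XXV Xz Xz VXX — and concatenate.

VXXXzXzXzXXVXzXXVXzXXVXzXzVXXXzXXVXzXzVXX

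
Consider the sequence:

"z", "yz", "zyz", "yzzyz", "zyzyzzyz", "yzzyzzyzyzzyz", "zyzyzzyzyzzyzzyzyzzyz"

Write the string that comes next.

From term 3 onward, concatenate the second-to-last term with the last: z·yz = zyz, yz·zyz = yzzyz, …
The next term joins yzzyzzyzyzzyz and zyzyzzyzyzzyzzyzyzzyz.

yzzyzzyzyzzyzzyzyzzyzyzzyzzyzyzzyz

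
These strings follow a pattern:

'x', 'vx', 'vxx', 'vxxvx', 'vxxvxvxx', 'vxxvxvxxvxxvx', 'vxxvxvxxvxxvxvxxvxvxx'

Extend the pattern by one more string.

From term 3 onward, concatenate the last term with the second-to-last: vx·x = vxx, vxx·vx = vxxvx, …
Continuing: vxxvxvxxvxxvxvxxvxvxx · vxxvxvxxvxxvx gives term 8.

vxxvxvxxvxxvxvxxvxvxxvxxvxvxxvxxvx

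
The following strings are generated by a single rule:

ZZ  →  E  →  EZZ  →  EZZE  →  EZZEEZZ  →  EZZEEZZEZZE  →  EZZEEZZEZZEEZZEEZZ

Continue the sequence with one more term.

EZZEEZZEZZEEZZEEZZEZZEEZZEZZE

This is a Fibonacci-style word recurrence s(k) = s(k−1)·s(k−2): e.g. E·ZZ = EZZ.
So term 8 is EZZEEZZEZZEEZZEEZZ·EZZEEZZEZZE.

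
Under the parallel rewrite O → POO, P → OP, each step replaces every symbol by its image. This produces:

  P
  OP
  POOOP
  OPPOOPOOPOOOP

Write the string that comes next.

POOOPOPPOOPOOOPPOOPOOOPPOOPOOPOOOP

φ(OPPOOPOOPOOOP) expands symbol-by-symbol to POO OP OP POO POO OP POO POO OP POO POO POO OP; joining the 13 pieces gives the next term.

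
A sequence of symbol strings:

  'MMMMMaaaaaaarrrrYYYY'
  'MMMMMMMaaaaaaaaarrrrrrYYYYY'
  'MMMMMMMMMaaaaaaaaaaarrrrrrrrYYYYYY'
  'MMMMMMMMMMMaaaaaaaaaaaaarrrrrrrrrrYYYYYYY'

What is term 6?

MMMMMMMMMMMMMMMaaaaaaaaaaaaaaaaarrrrrrrrrrrrrrYYYYYYYYY

The n-th term is 2n+1 M's then 2n+3 a's then 2n r's then n+2 Y's, where the shown terms are n = 2, 3, 4, 5.
For term 6, n = 7, so the run lengths are 15, 17, 14, 9.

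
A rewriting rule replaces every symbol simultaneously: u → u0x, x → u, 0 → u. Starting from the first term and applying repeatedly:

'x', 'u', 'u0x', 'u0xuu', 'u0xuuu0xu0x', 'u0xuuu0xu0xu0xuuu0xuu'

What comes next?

u0xuuu0xu0xu0xuuu0xuuu0xuuu0xu0xu0xuuu0xu0x

Applying the rule to each of the 21 symbols of u0xuuu0xu0xu0xuuu0xuu gives the pieces u0x u u u0x u0x u0x u u u0x u u u0x u u u0x u0x u0x u u u0x u0x, which concatenate to the answer.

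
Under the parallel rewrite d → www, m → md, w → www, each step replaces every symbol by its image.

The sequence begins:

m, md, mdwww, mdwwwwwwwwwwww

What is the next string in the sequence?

Replace each of the 14 characters of mdwwwwwwwwwwww in place — md www www www www www www www www www www www www www — and concatenate.

mdwwwwwwwwwwwwwwwwwwwwwwwwwwwwwwwwwwwwwww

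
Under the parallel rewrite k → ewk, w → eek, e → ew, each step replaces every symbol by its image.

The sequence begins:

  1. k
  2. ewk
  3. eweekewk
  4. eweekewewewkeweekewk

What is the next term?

eweekewewewkeweekeweekeweekewkeweekewewewkeweekewk

φ(eweekewewewkeweekewk) expands symbol-by-symbol to ew eek ew ew ewk ew eek ew eek ew eek ewk ew eek ew ew ewk ew eek ewk; joining the 20 pieces gives the next term.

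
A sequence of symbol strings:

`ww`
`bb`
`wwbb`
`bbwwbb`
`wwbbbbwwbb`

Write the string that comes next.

bbwwbbwwbbbbwwbb

Each term (from the third on) is the two preceding terms concatenated in order: term 3 = ww·bb = wwbb.
The next term joins bbwwbb and wwbbbbwwbb.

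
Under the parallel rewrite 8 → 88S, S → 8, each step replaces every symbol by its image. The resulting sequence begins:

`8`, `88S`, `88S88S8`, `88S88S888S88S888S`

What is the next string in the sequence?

Rewriting the 17 symbols of 88S88S888S88S888S one by one yields 88S 88S 8 88S 88S 8 88S 88S 88S 8 88S 88S 8 88S 88S 88S 8; concatenated:

88S88S888S88S888S88S88S888S88S888S88S88S8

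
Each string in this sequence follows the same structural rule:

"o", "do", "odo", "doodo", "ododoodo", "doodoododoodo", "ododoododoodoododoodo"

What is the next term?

From term 3 onward, concatenate the second-to-last term with the last: o·do = odo, do·odo = doodo, …
So term 8 is doodoododoodo·ododoododoodoododoodo.

doodoododoodoododoododoodoododoodo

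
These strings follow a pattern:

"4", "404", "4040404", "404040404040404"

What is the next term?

s(k+1) = s(k)·0·s(k) — each term doubles the last with '0' between the halves.
One more doubling of 404040404040404 gives the answer.

4040404040404040404040404040404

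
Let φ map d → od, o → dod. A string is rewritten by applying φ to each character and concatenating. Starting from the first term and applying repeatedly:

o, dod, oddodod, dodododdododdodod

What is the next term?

Applying the rule to each of the 17 symbols of dodododdododdodod gives the pieces od dod od dod od dod od od dod od dod od od dod od dod od, which concatenate to the answer.

oddododdododdodododdododdodododdododdodod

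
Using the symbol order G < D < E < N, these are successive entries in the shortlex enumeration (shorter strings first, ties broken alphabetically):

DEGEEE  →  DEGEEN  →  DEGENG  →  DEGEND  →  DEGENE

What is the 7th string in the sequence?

Stepping forward 2 times from DEGENE: DEGENE → DEGENN, then the target.

DEGNGG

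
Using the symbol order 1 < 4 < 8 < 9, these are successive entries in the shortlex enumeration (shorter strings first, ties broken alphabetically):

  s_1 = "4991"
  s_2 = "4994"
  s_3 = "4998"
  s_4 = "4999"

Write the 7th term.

Continuing the enumeration 3 steps past 4999: 4999 → 8111 → 8114 → (answer).

8118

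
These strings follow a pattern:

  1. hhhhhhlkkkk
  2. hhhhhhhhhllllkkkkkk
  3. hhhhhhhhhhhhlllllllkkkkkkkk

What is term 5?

Reading off run lengths: h runs 6, 9, 12; l runs 1, 4, 7; k runs 4, 6, 8 — each is linear in n (n = 1, 2, …).
Setting n = 5 gives 18, 13, 12 characters in each block.

hhhhhhhhhhhhhhhhhhlllllllllllllkkkkkkkkkkkk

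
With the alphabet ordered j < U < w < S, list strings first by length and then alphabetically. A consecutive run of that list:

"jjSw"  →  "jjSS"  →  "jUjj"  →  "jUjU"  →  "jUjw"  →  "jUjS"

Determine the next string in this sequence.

jUUj

Find the rightmost character of jUjS below S, bump it to the next letter, and reset everything to its right to j.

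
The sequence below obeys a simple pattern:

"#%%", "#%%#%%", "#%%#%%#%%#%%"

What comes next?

#%%#%%#%%#%%#%%#%%#%%#%%

Each string is two copies of the previous one concatenated.
One more doubling of #%%#%%#%%#%% gives the answer.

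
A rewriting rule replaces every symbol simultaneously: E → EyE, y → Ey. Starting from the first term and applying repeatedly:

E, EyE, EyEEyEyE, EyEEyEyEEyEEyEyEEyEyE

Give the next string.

Replace each of the 21 characters of EyEEyEyEEyEEyEyEEyEyE in place — EyE Ey EyE EyE Ey EyE Ey EyE EyE Ey EyE EyE Ey EyE Ey EyE EyE Ey EyE Ey EyE — and concatenate.

EyEEyEyEEyEEyEyEEyEyEEyEEyEyEEyEEyEyEEyEyEEyEEyEyEEyEyE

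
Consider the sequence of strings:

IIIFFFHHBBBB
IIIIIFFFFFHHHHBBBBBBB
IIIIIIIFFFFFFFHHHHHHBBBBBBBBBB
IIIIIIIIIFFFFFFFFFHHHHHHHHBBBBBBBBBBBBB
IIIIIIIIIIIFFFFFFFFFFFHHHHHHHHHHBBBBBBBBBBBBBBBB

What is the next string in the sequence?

The n-th term is 2n+1 I's then 2n+1 F's then 2n H's then 3n+1 B's (n = 1, 2, …).
For the next term, n = 6, so the run lengths are 13, 13, 12, 19.

IIIIIIIIIIIIIFFFFFFFFFFFFFHHHHHHHHHHHHBBBBBBBBBBBBBBBBBBB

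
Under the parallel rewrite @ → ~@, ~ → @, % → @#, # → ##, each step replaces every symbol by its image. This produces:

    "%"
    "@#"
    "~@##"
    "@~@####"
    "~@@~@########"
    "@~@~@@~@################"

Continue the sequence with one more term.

~@@~@@~@~@@~@################################

Replace each of the 24 characters of @~@~@@~@################ in place — ~@ @ ~@ @ ~@ ~@ @ ~@ ## ## ## ## ## ## ## ## ## ## ## ## ## ## ## ## — and concatenate.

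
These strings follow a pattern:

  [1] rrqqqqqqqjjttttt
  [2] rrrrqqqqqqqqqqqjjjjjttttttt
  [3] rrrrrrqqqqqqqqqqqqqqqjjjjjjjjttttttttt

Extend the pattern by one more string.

Term n consists of 2n r's, followed by 4n+3 q's, followed by 3n-1 j's, followed by 2n+3 t's (n = 1, 2, …).
At n = 4 the blocks have lengths 8, 19, 11, 11.

rrrrrrrrqqqqqqqqqqqqqqqqqqqjjjjjjjjjjjttttttttttt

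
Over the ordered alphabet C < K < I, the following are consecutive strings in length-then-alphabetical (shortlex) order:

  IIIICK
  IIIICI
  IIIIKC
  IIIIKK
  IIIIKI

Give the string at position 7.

IIIIIK

Continuing the enumeration 2 steps past IIIIKI: IIIIKI → IIIIIC → (answer).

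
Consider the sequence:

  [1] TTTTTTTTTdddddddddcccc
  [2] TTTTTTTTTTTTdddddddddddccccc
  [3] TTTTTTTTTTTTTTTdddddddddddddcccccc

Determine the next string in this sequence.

TTTTTTTTTTTTTTTTTTdddddddddddddddccccccc

Each string has the form T^{3n} d^{2n+3} c^{n+1}, where the shown terms are n = 3, 4, 5.
At n = 6 the blocks have lengths 18, 15, 7.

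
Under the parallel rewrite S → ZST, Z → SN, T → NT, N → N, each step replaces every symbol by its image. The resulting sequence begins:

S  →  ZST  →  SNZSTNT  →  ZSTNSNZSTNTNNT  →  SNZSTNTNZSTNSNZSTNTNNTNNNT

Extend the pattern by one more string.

Rewriting the 26 symbols of SNZSTNTNZSTNSNZSTNTNNTNNNT one by one yields ZST N SN ZST NT N NT N SN ZST NT N ZST N SN ZST NT N NT N N NT N N N NT; concatenated:

ZSTNSNZSTNTNNTNSNZSTNTNZSTNSNZSTNTNNTNNNTNNNNT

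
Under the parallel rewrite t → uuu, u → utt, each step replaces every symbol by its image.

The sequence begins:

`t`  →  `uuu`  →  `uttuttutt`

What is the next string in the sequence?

Rewriting each symbol of uttuttutt: u→utt, t→uuu, t→uuu, u→utt, t→uuu, t→uuu, u→utt, t→uuu, t→uuu, which concatenates to utt uuu uuu utt uuu uuu utt uuu uuu.

uttuuuuuuuttuuuuuuuttuuuuuu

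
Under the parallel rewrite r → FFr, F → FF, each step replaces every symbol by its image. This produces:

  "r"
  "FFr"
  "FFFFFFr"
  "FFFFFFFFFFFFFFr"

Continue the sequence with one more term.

FFFFFFFFFFFFFFFFFFFFFFFFFFFFFFr

Replace each of the 15 characters of FFFFFFFFFFFFFFr in place — FF FF FF FF FF FF FF FF FF FF FF FF FF FF FFr — and concatenate.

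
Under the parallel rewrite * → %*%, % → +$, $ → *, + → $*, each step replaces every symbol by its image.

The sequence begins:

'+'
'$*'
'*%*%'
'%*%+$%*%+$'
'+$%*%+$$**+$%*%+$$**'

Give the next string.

Applying the rule to each of the 20 symbols of +$%*%+$$**+$%*%+$$** gives the pieces $* * +$ %*% +$ $* * * %*% %*% $* * +$ %*% +$ $* * * %*% %*%, which concatenate to the answer.

$**+$%*%+$$***%*%%*%$**+$%*%+$$***%*%%*%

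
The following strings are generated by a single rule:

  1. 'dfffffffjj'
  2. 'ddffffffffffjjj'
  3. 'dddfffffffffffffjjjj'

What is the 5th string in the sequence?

dddddfffffffffffffffffffjjjjjj

Each string has the form d^{n-1} f^{3n+1} j^{n}, where the shown terms are n = 2, 3, 4.
Setting n = 6 gives 5, 19, 6 characters in each block.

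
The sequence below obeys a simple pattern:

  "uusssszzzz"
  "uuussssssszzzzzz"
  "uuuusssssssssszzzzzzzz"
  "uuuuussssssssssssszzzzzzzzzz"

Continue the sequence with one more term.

The n-th term is n+1 u's then 3n+1 s's then 2n+2 z's (n = 1, 2, …).
For the next term, n = 5, so the run lengths are 6, 16, 12.

uuuuuusssssssssssssssszzzzzzzzzzzz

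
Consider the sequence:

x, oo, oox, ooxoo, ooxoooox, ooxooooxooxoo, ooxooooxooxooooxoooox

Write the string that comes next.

ooxooooxooxooooxooooxooxooooxooxoo

This is a Fibonacci-style word recurrence s(k) = s(k−1)·s(k−2): e.g. oo·x = oox.
The next term joins ooxooooxooxooooxoooox and ooxooooxooxoo.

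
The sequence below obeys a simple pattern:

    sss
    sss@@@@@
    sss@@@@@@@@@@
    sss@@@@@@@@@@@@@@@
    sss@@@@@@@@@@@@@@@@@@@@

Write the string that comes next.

The strings grow by a fixed suffix @@@@@ each time.
One more step from sss@@@@@@@@@@@@@@@@@@@@ gives the answer.

sss@@@@@@@@@@@@@@@@@@@@@@@@@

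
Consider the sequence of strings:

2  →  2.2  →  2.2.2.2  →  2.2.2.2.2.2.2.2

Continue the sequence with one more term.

Every step duplicates the string with '.' between the halves.
So the next term is two copies of 2.2.2.2.2.2.2.2 with '.' between the halves.

2.2.2.2.2.2.2.2.2.2.2.2.2.2.2.2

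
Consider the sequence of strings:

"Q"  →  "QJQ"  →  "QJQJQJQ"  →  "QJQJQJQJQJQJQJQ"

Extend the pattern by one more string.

s(k+1) = s(k)·J·s(k) — each term doubles the last with 'J' between the halves.
Doubling QJQJQJQJQJQJQJQ with 'J' between the halves:

QJQJQJQJQJQJQJQJQJQJQJQJQJQJQJQ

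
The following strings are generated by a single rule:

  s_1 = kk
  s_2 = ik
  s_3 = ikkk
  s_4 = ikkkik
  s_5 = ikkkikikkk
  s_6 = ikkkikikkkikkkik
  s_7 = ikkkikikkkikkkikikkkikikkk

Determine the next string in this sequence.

ikkkikikkkikkkikikkkikikkkikkkikikkkikkkik

Each term (from the third on) is the previous term followed by the one before it: term 3 = ik·kk = ikkk.
The next term joins ikkkikikkkikkkikikkkikikkk and ikkkikikkkikkkik.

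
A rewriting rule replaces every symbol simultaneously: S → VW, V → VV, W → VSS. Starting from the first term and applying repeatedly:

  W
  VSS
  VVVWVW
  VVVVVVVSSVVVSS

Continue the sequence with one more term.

Rewriting the 14 symbols of VVVVVVVSSVVVSS one by one yields VV VV VV VV VV VV VV VW VW VV VV VV VW VW; concatenated:

VVVVVVVVVVVVVVVWVWVVVVVVVWVW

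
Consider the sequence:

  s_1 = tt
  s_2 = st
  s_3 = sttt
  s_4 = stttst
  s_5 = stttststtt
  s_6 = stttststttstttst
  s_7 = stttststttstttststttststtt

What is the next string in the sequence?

stttststttstttststttststttstttststttstttst

This is a Fibonacci-style word recurrence s(k) = s(k−1)·s(k−2): e.g. st·tt = sttt.
So term 8 is stttststttstttststttststtt·stttststttstttst.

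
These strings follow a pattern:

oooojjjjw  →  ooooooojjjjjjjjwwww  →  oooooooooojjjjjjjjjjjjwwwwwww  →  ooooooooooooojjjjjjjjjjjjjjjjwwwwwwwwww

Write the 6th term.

Each string has the form o^{3n+1} j^{4n} w^{3n-2} (n = 1, 2, …).
For term 6, n = 6, so the run lengths are 19, 24, 16.

ooooooooooooooooooojjjjjjjjjjjjjjjjjjjjjjjjwwwwwwwwwwwwwwww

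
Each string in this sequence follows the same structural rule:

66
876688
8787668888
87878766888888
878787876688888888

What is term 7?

s(k+1) = 87·s(k)·88, so each term gains 87 as a prefix and 88 as a suffix.
From 878787876688888888, 2 further steps: 878787876688888888 → 8787878787668888888888 → (answer).

87878787878766888888888888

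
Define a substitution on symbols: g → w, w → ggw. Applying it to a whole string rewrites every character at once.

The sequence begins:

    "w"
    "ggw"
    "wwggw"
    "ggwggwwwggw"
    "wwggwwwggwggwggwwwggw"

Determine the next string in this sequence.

Applying the rule to each of the 21 symbols of wwggwwwggwggwggwwwggw gives the pieces ggw ggw w w ggw ggw ggw w w ggw w w ggw w w ggw ggw ggw w w ggw, which concatenate to the answer.

ggwggwwwggwggwggwwwggwwwggwwwggwggwggwwwggw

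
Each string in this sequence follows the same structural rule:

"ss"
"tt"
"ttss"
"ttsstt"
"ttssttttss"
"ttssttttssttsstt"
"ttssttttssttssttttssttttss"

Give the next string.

From term 3 onward, concatenate the last term with the second-to-last: tt·ss = ttss, ttss·tt = ttsstt, …
The next term joins ttssttttssttssttttssttttss and ttssttttssttsstt.

ttssttttssttssttttssttttssttssttttssttsstt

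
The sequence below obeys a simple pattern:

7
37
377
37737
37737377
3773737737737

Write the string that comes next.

377373773773737737377

Each term (from the third on) is the previous term followed by the one before it: term 3 = 37·7 = 377.
So term 7 is 3773737737737·37737377.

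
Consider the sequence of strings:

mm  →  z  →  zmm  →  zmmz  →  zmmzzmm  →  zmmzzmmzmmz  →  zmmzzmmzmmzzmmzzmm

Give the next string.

This is a Fibonacci-style word recurrence s(k) = s(k−1)·s(k−2): e.g. z·mm = zmm.
The next term joins zmmzzmmzmmzzmmzzmm and zmmzzmmzmmz.

zmmzzmmzmmzzmmzzmmzmmzzmmzmmz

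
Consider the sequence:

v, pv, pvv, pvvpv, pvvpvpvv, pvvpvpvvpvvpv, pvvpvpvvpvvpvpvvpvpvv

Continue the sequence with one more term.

This is a Fibonacci-style word recurrence s(k) = s(k−1)·s(k−2): e.g. pv·v = pvv.
Continuing: pvvpvpvvpvvpvpvvpvpvv · pvvpvpvvpvvpv gives term 8.

pvvpvpvvpvvpvpvvpvpvvpvvpvpvvpvvpv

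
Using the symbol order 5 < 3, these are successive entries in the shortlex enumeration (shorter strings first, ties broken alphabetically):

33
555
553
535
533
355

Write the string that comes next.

353

Treat 355 as a base-2 numeral over the given alphabet and add one, carrying through any trailing 3's.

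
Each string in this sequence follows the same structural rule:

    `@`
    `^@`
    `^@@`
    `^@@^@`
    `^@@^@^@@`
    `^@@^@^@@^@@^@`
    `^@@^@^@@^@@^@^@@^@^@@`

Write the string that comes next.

^@@^@^@@^@@^@^@@^@^@@^@@^@^@@^@@^@

From term 3 onward, concatenate the last term with the second-to-last: ^@·@ = ^@@, ^@@·^@ = ^@@^@, …
So term 8 is ^@@^@^@@^@@^@^@@^@^@@·^@@^@^@@^@@^@.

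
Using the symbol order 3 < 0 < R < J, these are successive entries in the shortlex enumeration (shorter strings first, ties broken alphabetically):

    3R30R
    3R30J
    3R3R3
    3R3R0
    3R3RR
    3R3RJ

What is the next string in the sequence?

3R3J3

Find the rightmost character of 3R3RJ below J, bump it to the next letter, and reset everything to its right to 3.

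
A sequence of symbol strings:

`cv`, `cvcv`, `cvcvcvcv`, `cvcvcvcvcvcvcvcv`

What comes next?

Every step duplicates the string.
Doubling cvcvcvcvcvcvcvcv:

cvcvcvcvcvcvcvcvcvcvcvcvcvcvcvcv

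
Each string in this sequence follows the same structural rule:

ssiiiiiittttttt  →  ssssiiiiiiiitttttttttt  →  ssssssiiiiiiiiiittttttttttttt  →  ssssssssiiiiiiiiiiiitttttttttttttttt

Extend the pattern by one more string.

ssssssssssiiiiiiiiiiiiiittttttttttttttttttt

Reading off run lengths: s runs 2, 4, 6, 8; i runs 6, 8, 10, 12; t runs 7, 10, 13, 16 — each is linear in n, where the shown terms are n = 2, 3, 4, 5.
Setting n = 6 gives 10, 14, 19 characters in each block.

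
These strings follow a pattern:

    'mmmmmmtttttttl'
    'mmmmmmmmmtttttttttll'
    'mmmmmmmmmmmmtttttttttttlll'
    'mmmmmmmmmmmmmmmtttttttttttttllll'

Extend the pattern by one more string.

mmmmmmmmmmmmmmmmmmtttttttttttttttlllll

Reading off run lengths: m runs 6, 9, 12, 15; t runs 7, 9, 11, 13; l runs 1, 2, 3, 4 — each is linear in n, where the shown terms are n = 2, 3, 4, 5.
Setting n = 6 gives 18, 15, 5 characters in each block.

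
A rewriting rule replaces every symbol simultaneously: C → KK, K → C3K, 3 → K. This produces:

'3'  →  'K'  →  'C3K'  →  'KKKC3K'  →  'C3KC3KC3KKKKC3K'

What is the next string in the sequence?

Rewriting the 15 symbols of C3KC3KC3KKKKC3K one by one yields KK K C3K KK K C3K KK K C3K C3K C3K C3K KK K C3K; concatenated:

KKKC3KKKKC3KKKKC3KC3KC3KC3KKKKC3K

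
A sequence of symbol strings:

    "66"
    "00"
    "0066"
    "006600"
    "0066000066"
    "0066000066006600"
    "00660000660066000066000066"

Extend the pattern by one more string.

006600006600660000660000660066000066006600

From term 3 onward, concatenate the last term with the second-to-last: 00·66 = 0066, 0066·00 = 006600, …
The next term joins 00660000660066000066000066 and 0066000066006600.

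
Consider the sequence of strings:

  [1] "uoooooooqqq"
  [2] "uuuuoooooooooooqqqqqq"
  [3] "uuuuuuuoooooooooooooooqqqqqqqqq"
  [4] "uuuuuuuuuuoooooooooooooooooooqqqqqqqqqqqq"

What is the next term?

uuuuuuuuuuuuuoooooooooooooooooooooooqqqqqqqqqqqqqqq

Each string has the form u^{3n-2} o^{4n+3} q^{3n} (n = 1, 2, …).
At n = 5 the blocks have lengths 13, 23, 15.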